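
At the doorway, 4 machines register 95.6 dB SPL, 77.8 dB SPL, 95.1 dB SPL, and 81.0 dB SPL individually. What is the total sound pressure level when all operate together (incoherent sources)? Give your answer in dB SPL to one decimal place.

98.5 dB SPL

For uncorrelated sources the intensities add, so convert each level to linear form, sum, and take 10·log₁₀ of the total.
Σ 10^(L/10) = 10^(95.6/10) + 10^(77.8/10) + 10^(95.1/10) + 10^(81.0/10) = 7.053e+09.
L_total = 10·log₁₀(7.053e+09) = 98.48 dB SPL.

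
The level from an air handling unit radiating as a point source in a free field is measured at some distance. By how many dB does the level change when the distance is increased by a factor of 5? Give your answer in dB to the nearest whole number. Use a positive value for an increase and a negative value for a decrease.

A point source loses 6 dB per doubling of distance; generally ΔL = −20·log₁₀(r₂/r₁).
ΔL = −20·log₁₀(5) = -13.98 dB.

-14 dB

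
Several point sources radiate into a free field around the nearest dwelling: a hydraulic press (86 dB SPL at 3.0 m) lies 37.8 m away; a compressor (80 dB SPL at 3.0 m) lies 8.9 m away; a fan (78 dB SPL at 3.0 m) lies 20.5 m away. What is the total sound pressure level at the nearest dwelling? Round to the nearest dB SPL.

72 dB SPL

Apply inverse-square spreading to bring every level to the receiver, then sum 10^(L/10).
hydraulic press: 86 − 20·log₁₀(37.8/3.0) = 86 − 22.01 = 63.99 dB SPL.
compressor: 80 − 20·log₁₀(8.9/3.0) = 80 − 9.45 = 70.55 dB SPL.
fan: 78 − 20·log₁₀(20.5/3.0) = 78 − 16.69 = 61.31 dB SPL.
Σ 10^(L/10) = 1.522e+07 → L_total = 10·log₁₀(1.522e+07) = 71.82 dB SPL.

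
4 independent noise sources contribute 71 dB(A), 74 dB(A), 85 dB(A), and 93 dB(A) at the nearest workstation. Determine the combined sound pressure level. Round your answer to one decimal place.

93.7 dB(A)

Incoherent sources combine by intensity addition: L_total = 10·log₁₀(Σ 10^(L_i/10)).
Σ 10^(L/10) = 10^(71/10) + 10^(74/10) + 10^(85/10) + 10^(93/10) = 2.349e+09.
L_total = 10·log₁₀(2.349e+09) = 93.71 dB(A).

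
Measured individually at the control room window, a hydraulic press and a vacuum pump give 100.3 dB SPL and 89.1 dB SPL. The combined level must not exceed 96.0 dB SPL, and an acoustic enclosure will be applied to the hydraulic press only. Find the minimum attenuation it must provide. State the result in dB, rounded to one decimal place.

5.3 dB

Fixed contribution from the other source: Σ 10^(L/10) = 10^(89.1/10) = 8.128e+08 (89.10 dB SPL).
The limit corresponds to 10^(96.0/10) = 3.981e+09; subtracting the fixed part leaves 3.168e+09 for the hydraulic press, i.e. 95.01 dB SPL.
Required insertion loss = 100.3 − 95.01 = 5.29 dB.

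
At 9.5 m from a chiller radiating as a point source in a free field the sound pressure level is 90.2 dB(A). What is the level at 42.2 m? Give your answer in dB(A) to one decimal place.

77.2 dB(A)

Spherical spreading from a point source gives a 20·log₁₀(r₂/r₁) drop.
L₂ = 90.2 − 20·log₁₀(42.2/9.5) = 90.2 − 12.952 = 77.25 dB(A).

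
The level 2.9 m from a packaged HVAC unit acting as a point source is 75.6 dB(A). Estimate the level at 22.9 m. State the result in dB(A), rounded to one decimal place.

57.7 dB(A)

For a point source, L₂ = L₁ − 20·log₁₀(r₂/r₁).
L₂ = 75.6 − 20·log₁₀(22.9/2.9) = 75.6 − 17.949 = 57.65 dB(A).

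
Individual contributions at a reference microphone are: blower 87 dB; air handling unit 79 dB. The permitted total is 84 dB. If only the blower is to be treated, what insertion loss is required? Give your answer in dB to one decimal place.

Everything except the blower sums to 10^(79/10) = 7.943e+07 in linear terms, 79.00 dB.
To meet 84 dB overall, the treated blower may contribute at most 10^(84/10) − 7.943e+07 = 1.718e+08, i.e. 82.35 dB.
Required insertion loss = 87 − 82.35 = 4.65 dB.

4.7 dB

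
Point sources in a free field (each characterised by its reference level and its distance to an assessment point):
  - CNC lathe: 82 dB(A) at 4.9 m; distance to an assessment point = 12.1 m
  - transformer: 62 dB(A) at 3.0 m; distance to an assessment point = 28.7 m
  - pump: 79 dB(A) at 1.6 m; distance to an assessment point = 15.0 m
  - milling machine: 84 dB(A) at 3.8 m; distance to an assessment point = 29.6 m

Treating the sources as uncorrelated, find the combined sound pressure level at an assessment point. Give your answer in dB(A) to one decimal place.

First find each source's level at the receiver (point-source: −20·log₁₀(r/r_ref)), then combine on an intensity basis.
CNC lathe: 82 − 20·log₁₀(12.1/4.9) = 82 − 7.85 = 74.15 dB(A).
transformer: 62 − 20·log₁₀(28.7/3.0) = 62 − 19.62 = 42.38 dB(A).
pump: 79 − 20·log₁₀(15.0/1.6) = 79 − 19.44 = 59.56 dB(A).
milling machine: 84 − 20·log₁₀(29.6/3.8) = 84 − 17.83 = 66.17 dB(A).
Σ 10^(L/10) = 3.105e+07 → L_total = 10·log₁₀(3.105e+07) = 74.92 dB(A).

74.9 dB(A)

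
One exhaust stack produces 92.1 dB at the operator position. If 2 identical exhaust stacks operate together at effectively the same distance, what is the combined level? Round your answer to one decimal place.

95.1 dB

L_total = L₁ + 10·log₁₀ N for N identical incoherent sources.
L_total = 92.1 + 10·log₁₀(2) = 92.1 + 3.010 = 95.11 dB.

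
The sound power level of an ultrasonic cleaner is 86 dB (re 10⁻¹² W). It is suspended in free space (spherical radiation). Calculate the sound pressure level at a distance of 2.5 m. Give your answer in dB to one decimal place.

67.0 dB

Free-field spherical radiation: L_p = L_w − 10·log₁₀(4π·r²), r = 2.5 m.
4π·r² = 78.54 m², 10·log₁₀ of that is 18.951 dB.
L_p = 86 − 18.951 = 67.05 dB.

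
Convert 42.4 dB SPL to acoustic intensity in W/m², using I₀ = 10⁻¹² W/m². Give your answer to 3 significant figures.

1.74e-08 W/m²

L = 10·log₁₀(I/I₀) ⇒ I = I₀·10^(L/10) = 10⁻¹² × 10^4.24.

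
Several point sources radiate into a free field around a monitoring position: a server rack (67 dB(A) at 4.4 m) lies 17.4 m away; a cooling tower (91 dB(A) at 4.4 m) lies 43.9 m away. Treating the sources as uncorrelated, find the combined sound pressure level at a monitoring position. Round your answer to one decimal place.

71.1 dB(A)

Apply inverse-square spreading to bring every level to the receiver, then sum 10^(L/10).
server rack: 67 − 20·log₁₀(17.4/4.4) = 67 − 11.94 = 55.06 dB(A).
cooling tower: 91 − 20·log₁₀(43.9/4.4) = 91 − 19.98 = 71.02 dB(A).
Σ 10^(L/10) = 1.297e+07 → L_total = 10·log₁₀(1.297e+07) = 71.13 dB(A).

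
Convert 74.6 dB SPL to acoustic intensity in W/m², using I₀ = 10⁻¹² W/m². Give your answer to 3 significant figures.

2.88e-05 W/m²

L = 10·log₁₀(I/I₀) ⇒ I = I₀·10^(L/10) = 10⁻¹² × 10^7.46.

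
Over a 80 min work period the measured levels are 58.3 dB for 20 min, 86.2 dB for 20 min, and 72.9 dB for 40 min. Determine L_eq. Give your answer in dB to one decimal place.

80.6 dB

Weight each interval's intensity by its duration and average over T = 80 min:
Σ tᵢ·10^(Lᵢ/10) = 20·10^(58.3/10) + 20·10^(86.2/10) + 40·10^(72.9/10) = 9.131e+09.
L_eq = 10·log₁₀(9.131e+09/80) = 80.57 dB.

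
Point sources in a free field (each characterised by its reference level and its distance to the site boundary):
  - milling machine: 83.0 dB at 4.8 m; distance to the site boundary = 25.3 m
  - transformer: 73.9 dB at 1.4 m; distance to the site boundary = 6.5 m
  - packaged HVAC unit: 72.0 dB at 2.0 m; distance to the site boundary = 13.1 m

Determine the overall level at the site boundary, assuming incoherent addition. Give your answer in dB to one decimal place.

Apply inverse-square spreading to bring every level to the receiver, then sum 10^(L/10).
milling machine: 83.0 − 20·log₁₀(25.3/4.8) = 83.0 − 14.44 = 68.56 dB.
transformer: 73.9 − 20·log₁₀(6.5/1.4) = 73.9 − 13.34 = 60.56 dB.
packaged HVAC unit: 72.0 − 20·log₁₀(13.1/2.0) = 72.0 − 16.32 = 55.68 dB.
Σ 10^(L/10) = 8.690e+06 → L_total = 10·log₁₀(8.690e+06) = 69.39 dB.

69.4 dB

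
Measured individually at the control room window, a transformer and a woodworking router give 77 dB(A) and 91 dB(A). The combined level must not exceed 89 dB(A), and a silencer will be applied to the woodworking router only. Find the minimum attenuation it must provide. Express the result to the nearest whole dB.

Fixed contribution from the other source: Σ 10^(L/10) = 10^(77/10) = 5.012e+07 (77.00 dB(A)).
The limit corresponds to 10^(89/10) = 7.943e+08; subtracting the fixed part leaves 7.442e+08 for the woodworking router, i.e. 88.72 dB(A).
Required insertion loss = 91 − 88.72 = 2.28 dB.

2 dB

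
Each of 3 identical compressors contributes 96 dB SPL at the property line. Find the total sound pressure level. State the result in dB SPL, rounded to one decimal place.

100.8 dB SPL

N identical incoherent sources raise the level by 10·log₁₀ N.
L_total = 96 + 10·log₁₀(3) = 96 + 4.771 = 100.77 dB SPL.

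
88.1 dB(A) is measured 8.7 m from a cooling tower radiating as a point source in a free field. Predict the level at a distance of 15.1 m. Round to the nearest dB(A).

For a point source, L₂ = L₁ − 20·log₁₀(r₂/r₁).
L₂ = 88.1 − 20·log₁₀(15.1/8.7) = 88.1 − 4.789 = 83.31 dB(A).

83 dB(A)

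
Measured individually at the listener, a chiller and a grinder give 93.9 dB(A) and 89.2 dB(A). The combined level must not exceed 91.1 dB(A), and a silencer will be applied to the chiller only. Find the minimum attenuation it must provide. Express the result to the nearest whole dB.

Everything except the chiller sums to 10^(89.2/10) = 8.318e+08 in linear terms, 89.20 dB(A).
The limit corresponds to 10^(91.1/10) = 1.288e+09; subtracting the fixed part leaves 4.565e+08 for the chiller, i.e. 86.59 dB(A).
Required insertion loss = 93.9 − 86.59 = 7.31 dB.

7 dB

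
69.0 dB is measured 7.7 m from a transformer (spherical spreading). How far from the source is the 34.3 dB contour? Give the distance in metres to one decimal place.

Point-source spreading drops the level by 20·log₁₀(r₂/r₁); inverting, r₂/r₁ = 10^(ΔL/20).
r₂ = 7.7·10^((69.0−34.3)/20) = 7.7·10^(34.7/20) = 418.30 m.

418.3 m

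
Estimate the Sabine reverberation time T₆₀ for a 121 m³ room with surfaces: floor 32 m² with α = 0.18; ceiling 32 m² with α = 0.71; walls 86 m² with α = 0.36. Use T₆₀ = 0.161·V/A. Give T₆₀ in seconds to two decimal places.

0.33 s

Total absorption A = 32·0.18 + 32·0.71 + 86·0.36 = 59.44 m² sabins.
T₆₀ = 0.161 × 121 / 59.44 = 0.328 s.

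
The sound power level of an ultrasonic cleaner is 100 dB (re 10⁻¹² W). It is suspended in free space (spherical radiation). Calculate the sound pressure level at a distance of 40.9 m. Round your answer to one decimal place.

56.8 dB

Free-field spherical radiation: L_p = L_w − 10·log₁₀(4π·r²), r = 40.9 m.
4π·r² = 2.102e+04 m², 10·log₁₀ of that is 43.227 dB.
L_p = 100 − 43.227 = 56.77 dB.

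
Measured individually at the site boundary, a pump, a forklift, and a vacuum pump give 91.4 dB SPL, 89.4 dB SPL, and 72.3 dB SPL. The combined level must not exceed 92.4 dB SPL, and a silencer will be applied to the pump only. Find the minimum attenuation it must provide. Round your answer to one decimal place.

Fixed contribution from the other sources: Σ 10^(L/10) = 10^(89.4/10) + 10^(72.3/10) = 8.879e+08 (89.48 dB SPL).
To meet 92.4 dB SPL overall, the treated pump may contribute at most 10^(92.4/10) − 8.879e+08 = 8.499e+08, i.e. 89.29 dB SPL.
So the pump must be reduced from 91.4 to 89.29 dB SPL: IL = 2.11 dB.

2.1 dB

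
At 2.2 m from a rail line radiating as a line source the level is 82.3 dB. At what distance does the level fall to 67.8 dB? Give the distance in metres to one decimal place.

62.0 m

Line-source spreading drops the level by 10·log₁₀(r₂/r₁); inverting, r₂/r₁ = 10^(ΔL/10).
r₂ = 2.2·10^((82.3−67.8)/10) = 2.2·10^(14.5/10) = 62.00 m.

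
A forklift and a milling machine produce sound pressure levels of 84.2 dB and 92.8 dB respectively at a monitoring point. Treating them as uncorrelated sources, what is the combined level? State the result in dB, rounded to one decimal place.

For uncorrelated sources the intensities add, so convert each level to linear form, sum, and take 10·log₁₀ of the total.
Σ 10^(L/10) = 10^(84.2/10) + 10^(92.8/10) = 2.168e+09.
L_total = 10·log₁₀(2.168e+09) = 93.36 dB.

93.4 dB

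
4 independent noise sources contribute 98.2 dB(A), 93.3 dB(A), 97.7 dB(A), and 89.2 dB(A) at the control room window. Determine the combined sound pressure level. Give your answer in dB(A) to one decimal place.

For uncorrelated sources the intensities add, so convert each level to linear form, sum, and take 10·log₁₀ of the total.
Σ 10^(L/10) = 10^(98.2/10) + 10^(93.3/10) + 10^(97.7/10) + 10^(89.2/10) = 1.547e+10.
L_total = 10·log₁₀(1.547e+10) = 101.89 dB(A).

101.9 dB(A)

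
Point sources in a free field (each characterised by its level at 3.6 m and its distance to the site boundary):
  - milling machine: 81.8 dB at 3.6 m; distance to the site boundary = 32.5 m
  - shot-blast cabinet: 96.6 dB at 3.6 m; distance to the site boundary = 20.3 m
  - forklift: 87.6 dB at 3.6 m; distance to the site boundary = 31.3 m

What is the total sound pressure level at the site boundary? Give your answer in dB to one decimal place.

81.9 dB

Propagate each source to the receiver with L = L_ref − 20·log₁₀(r/r_ref), then add intensities.
milling machine: 81.8 − 20·log₁₀(32.5/3.6) = 81.8 − 19.11 = 62.69 dB.
shot-blast cabinet: 96.6 − 20·log₁₀(20.3/3.6) = 96.6 − 15.02 = 81.58 dB.
forklift: 87.6 − 20·log₁₀(31.3/3.6) = 87.6 − 18.78 = 68.82 dB.
Σ 10^(L/10) = 1.532e+08 → L_total = 10·log₁₀(1.532e+08) = 81.85 dB.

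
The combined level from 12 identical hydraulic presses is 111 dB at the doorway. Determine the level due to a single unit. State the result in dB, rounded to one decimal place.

12 equal contributions raise the level by 10·log₁₀ 12 = 10.792 dB, so each unit alone gives 111 − 10.792.

100.2 dB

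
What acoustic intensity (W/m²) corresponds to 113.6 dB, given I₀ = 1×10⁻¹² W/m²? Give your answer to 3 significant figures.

L = 10·log₁₀(I/I₀) ⇒ I = I₀·10^(L/10) = 10⁻¹² × 10^11.36.

0.229 W/m²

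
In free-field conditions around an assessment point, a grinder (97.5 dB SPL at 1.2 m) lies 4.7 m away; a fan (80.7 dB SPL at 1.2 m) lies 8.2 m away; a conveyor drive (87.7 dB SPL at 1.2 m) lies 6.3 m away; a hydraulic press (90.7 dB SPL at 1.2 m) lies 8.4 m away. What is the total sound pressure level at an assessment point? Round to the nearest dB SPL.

86 dB SPL

Apply inverse-square spreading to bring every level to the receiver, then sum 10^(L/10).
grinder: 97.5 − 20·log₁₀(4.7/1.2) = 97.5 − 11.86 = 85.64 dB SPL.
fan: 80.7 − 20·log₁₀(8.2/1.2) = 80.7 − 16.69 = 64.01 dB SPL.
conveyor drive: 87.7 − 20·log₁₀(6.3/1.2) = 87.7 − 14.40 = 73.30 dB SPL.
hydraulic press: 90.7 − 20·log₁₀(8.4/1.2) = 90.7 − 16.90 = 73.80 dB SPL.
Σ 10^(L/10) = 4.144e+08 → L_total = 10·log₁₀(4.144e+08) = 86.17 dB SPL.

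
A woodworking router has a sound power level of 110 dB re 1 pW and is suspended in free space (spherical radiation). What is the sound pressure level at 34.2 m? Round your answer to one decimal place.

68.3 dB

L_p = L_w − 10·log₁₀(4π·r²) with r = 34.2 m.
4π·r² = 1.47e+04 m², 10·log₁₀ of that is 41.673 dB.
L_p = 110 − 41.673 = 68.33 dB.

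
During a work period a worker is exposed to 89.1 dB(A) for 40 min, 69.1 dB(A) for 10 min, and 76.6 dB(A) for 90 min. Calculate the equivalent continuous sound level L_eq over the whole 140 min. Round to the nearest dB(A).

The energy average is taken in the linear domain: L_eq = 10·log₁₀[(Σ tᵢ·10^(Lᵢ/10))/T], T = 140 min.
Σ tᵢ·10^(Lᵢ/10) = 40·10^(89.1/10) + 10·10^(69.1/10) + 90·10^(76.6/10) = 3.671e+10.
L_eq = 10·log₁₀(3.671e+10/140) = 84.19 dB(A).

84 dB(A)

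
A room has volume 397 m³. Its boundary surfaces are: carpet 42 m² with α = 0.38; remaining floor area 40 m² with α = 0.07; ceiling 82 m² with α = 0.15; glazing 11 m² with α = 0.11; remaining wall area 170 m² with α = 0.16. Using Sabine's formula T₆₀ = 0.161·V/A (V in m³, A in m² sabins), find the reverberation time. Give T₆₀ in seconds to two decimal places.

Total absorption A = 42·0.38 + 40·0.07 + 82·0.15 + 11·0.11 + 170·0.16 = 59.47 m² sabins.
T₆₀ = 0.161·V/A = 0.161·397/59.47 = 1.075 s.

1.07 s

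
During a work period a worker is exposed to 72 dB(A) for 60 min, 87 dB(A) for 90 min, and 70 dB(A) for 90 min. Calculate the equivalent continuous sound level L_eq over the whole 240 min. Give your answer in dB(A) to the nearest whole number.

83 dB(A)

L_eq = 10·log₁₀[(1/T)·Σ tᵢ·10^(Lᵢ/10)] with T = 240 min.
Σ tᵢ·10^(Lᵢ/10) = 60·10^(72/10) + 90·10^(87/10) + 90·10^(70/10) = 4.696e+10.
L_eq = 10·log₁₀(4.696e+10/240) = 82.91 dB(A).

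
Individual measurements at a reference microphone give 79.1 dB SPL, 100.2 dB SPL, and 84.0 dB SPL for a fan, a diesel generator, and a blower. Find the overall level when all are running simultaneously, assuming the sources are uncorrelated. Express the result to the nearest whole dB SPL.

100 dB SPL

For uncorrelated sources the intensities add, so convert each level to linear form, sum, and take 10·log₁₀ of the total.
Σ 10^(L/10) = 10^(79.1/10) + 10^(100.2/10) + 10^(84.0/10) = 1.080e+10.
L_total = 10·log₁₀(1.080e+10) = 100.34 dB SPL.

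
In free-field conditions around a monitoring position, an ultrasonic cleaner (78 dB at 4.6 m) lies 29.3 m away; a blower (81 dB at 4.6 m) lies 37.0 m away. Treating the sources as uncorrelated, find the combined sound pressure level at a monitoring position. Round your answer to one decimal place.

65.4 dB

Apply inverse-square spreading to bring every level to the receiver, then sum 10^(L/10).
ultrasonic cleaner: 78 − 20·log₁₀(29.3/4.6) = 78 − 16.08 = 61.92 dB.
blower: 81 − 20·log₁₀(37.0/4.6) = 81 − 18.11 = 62.89 dB.
Σ 10^(L/10) = 3.501e+06 → L_total = 10·log₁₀(3.501e+06) = 65.44 dB.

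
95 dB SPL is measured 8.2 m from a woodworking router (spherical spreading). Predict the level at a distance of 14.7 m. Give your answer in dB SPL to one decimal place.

Spherical spreading from a point source gives a 20·log₁₀(r₂/r₁) drop.
L₂ = 95 − 20·log₁₀(14.7/8.2) = 95 − 5.070 = 89.93 dB SPL.

89.9 dB SPL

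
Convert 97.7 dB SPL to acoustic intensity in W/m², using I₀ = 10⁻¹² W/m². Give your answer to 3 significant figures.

I/I₀ = 10^(97.7/10) = 5.888e+09, so I = 5.888e+09 × 10⁻¹² W/m².

0.00589 W/m²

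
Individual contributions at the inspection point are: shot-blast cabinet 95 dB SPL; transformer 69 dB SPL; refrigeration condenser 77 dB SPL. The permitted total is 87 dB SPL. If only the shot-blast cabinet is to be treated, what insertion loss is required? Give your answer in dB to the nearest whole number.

9 dB

Fixed contribution from the other sources: Σ 10^(L/10) = 10^(69/10) + 10^(77/10) = 5.806e+07 (77.64 dB SPL).
The limit corresponds to 10^(87/10) = 5.012e+08; subtracting the fixed part leaves 4.431e+08 for the shot-blast cabinet, i.e. 86.47 dB SPL.
So the shot-blast cabinet must be reduced from 95 to 86.47 dB SPL: IL = 8.53 dB.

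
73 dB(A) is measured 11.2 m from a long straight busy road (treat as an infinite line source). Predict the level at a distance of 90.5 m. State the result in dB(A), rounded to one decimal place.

Line-source attenuation: ΔL = 10·log₁₀(r₂/r₁) = 10·log₁₀(90.5/11.2) = 9.074 dB.
L₂ = 73 − 10·log₁₀(90.5/11.2) = 73 − 9.074 = 63.93 dB(A).

63.9 dB(A)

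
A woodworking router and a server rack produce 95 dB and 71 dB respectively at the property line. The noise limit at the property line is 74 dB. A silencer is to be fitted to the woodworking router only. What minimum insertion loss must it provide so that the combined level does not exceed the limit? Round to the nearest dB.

Fixed contribution from the other source: Σ 10^(L/10) = 10^(71/10) = 1.259e+07 (71.00 dB).
The limit corresponds to 10^(74/10) = 2.512e+07; subtracting the fixed part leaves 1.253e+07 for the woodworking router, i.e. 70.98 dB.
Required insertion loss = 95 − 70.98 = 24.02 dB.

24 dB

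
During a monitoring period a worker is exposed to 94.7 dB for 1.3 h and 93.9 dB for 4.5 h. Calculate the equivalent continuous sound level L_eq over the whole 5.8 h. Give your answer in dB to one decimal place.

Weight each interval's intensity by its duration and average over T = 5.8 h:
Σ tᵢ·10^(Lᵢ/10) = 1.3·10^(94.7/10) + 4.5·10^(93.9/10) = 1.488e+10.
L_eq = 10·log₁₀(1.488e+10/5.8) = 94.09 dB.

94.1 dB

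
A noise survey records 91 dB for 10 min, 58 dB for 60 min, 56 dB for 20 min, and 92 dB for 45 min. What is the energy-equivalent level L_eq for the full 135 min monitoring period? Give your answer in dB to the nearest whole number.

The energy average is taken in the linear domain: L_eq = 10·log₁₀[(Σ tᵢ·10^(Lᵢ/10))/T], T = 135 min.
Σ tᵢ·10^(Lᵢ/10) = 10·10^(91/10) + 60·10^(58/10) + 20·10^(56/10) + 45·10^(92/10) = 8.396e+10.
L_eq = 10·log₁₀(8.396e+10/135) = 87.94 dB.

88 dB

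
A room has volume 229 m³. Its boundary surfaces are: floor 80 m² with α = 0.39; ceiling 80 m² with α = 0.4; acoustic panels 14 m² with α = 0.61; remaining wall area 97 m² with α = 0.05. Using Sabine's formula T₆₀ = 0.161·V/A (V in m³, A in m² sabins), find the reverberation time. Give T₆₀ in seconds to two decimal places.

Total absorption A = 80·0.39 + 80·0.4 + 14·0.61 + 97·0.05 = 76.59 m² sabins.
T₆₀ = 0.161 × 229 / 76.59 = 0.481 s.

0.48 s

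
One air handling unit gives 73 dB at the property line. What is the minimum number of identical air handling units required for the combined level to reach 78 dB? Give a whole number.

4

N identical sources give L₁ + 10·log₁₀ N, so require 10·log₁₀ N ≥ 78 − 73 = 5.0 dB.
N ≥ 10^(5.0/10) = 3.162, so N = 4.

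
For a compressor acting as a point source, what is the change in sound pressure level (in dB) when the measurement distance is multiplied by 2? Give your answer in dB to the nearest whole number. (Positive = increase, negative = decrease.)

-6 dB

A point source loses 6 dB per doubling of distance; generally ΔL = −20·log₁₀(r₂/r₁).
ΔL = −20·log₁₀(2) = -6.02 dB.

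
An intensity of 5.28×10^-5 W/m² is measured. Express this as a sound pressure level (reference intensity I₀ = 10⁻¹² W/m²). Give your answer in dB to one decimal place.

Dividing by I₀ shifts the exponent by 12: I/I₀ = 5.28×10^7.
L = 10·(0.7226 + 7) = 77.23 dB.

77.2 dB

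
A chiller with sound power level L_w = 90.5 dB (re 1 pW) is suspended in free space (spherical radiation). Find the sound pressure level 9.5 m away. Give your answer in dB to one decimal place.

60.0 dB

L_p = L_w − 10·log₁₀(4π·r²) with r = 9.5 m.
4π·r² = 1134 m², 10·log₁₀ of that is 30.547 dB.
L_p = 90.5 − 30.547 = 59.95 dB.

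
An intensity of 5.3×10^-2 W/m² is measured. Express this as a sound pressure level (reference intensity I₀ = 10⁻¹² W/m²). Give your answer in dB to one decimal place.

L = 10·log₁₀(I/I₀) = 10·log₁₀(5.3×10^-2/10⁻¹²) = 10·log₁₀(5.3×10^10).
L = 10·(0.7243 + 10) = 107.24 dB.

107.2 dB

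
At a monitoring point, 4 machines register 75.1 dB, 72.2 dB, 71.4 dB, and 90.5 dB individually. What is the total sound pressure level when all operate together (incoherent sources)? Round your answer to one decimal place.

Incoherent sources combine by intensity addition: L_total = 10·log₁₀(Σ 10^(L_i/10)).
Σ 10^(L/10) = 10^(75.1/10) + 10^(72.2/10) + 10^(71.4/10) + 10^(90.5/10) = 1.185e+09.
L_total = 10·log₁₀(1.185e+09) = 90.74 dB.

90.7 dB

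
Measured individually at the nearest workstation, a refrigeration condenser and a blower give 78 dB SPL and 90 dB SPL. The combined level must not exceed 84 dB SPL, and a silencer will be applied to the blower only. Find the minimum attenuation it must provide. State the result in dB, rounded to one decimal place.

7.3 dB

The untreated sources together contribute 10^(78/10) = 6.310e+07, i.e. 78.00 dB SPL.
The limit corresponds to 10^(84/10) = 2.512e+08; subtracting the fixed part leaves 1.881e+08 for the blower, i.e. 82.74 dB SPL.
Required insertion loss = 90 − 82.74 = 7.26 dB.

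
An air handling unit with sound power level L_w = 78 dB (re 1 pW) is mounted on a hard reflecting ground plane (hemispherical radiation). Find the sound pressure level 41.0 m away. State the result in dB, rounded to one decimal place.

37.8 dB

Free-field hemispherical radiation: L_p = L_w − 10·log₁₀(2π·r²), r = 41.0 m.
2π·r² = 1.056e+04 m², 10·log₁₀ of that is 40.237 dB.
L_p = 78 − 40.237 = 37.76 dB.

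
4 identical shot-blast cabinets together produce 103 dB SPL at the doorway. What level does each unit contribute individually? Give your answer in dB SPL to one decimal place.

Dividing the total intensity by 4 lowers the level by 10·log₁₀ 4 = 6.021 dB: L₁ = 103 − 6.021.

97.0 dB SPL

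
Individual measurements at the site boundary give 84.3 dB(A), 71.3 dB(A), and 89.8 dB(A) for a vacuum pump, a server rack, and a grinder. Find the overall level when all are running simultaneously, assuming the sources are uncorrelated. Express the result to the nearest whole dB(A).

91 dB(A)

Incoherent sources combine by intensity addition: L_total = 10·log₁₀(Σ 10^(L_i/10)).
Σ 10^(L/10) = 10^(84.3/10) + 10^(71.3/10) + 10^(89.8/10) = 1.238e+09.
L_total = 10·log₁₀(1.238e+09) = 90.93 dB(A).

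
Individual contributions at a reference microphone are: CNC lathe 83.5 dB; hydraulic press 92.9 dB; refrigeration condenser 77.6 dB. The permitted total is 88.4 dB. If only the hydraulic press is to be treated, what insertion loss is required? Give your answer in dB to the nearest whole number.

The untreated sources together contribute 10^(83.5/10) + 10^(77.6/10) = 2.814e+08, i.e. 84.49 dB.
To meet 88.4 dB overall, the treated hydraulic press may contribute at most 10^(88.4/10) − 2.814e+08 = 4.104e+08, i.e. 86.13 dB.
So the hydraulic press must be reduced from 92.9 to 86.13 dB: IL = 6.77 dB.

7 dB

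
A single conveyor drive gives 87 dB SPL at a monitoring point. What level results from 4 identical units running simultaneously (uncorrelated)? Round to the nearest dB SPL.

N identical incoherent sources raise the level by 10·log₁₀ N.
L_total = 87 + 10·log₁₀(4) = 87 + 6.021 = 93.02 dB SPL.

93 dB SPL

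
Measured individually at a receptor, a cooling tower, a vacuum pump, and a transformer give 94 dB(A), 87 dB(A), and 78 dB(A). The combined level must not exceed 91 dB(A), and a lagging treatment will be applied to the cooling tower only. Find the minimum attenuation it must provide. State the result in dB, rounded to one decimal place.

The untreated sources together contribute 10^(87/10) + 10^(78/10) = 5.643e+08, i.e. 87.51 dB(A).
To meet 91 dB(A) overall, the treated cooling tower may contribute at most 10^(91/10) − 5.643e+08 = 6.946e+08, i.e. 88.42 dB(A).
Required insertion loss = 94 − 88.42 = 5.58 dB.

5.6 dB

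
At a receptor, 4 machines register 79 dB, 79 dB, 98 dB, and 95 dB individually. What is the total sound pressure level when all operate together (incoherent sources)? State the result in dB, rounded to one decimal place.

For uncorrelated sources the intensities add, so convert each level to linear form, sum, and take 10·log₁₀ of the total.
Σ 10^(L/10) = 10^(79/10) + 10^(79/10) + 10^(98/10) + 10^(95/10) = 9.631e+09.
L_total = 10·log₁₀(9.631e+09) = 99.84 dB.

99.8 dB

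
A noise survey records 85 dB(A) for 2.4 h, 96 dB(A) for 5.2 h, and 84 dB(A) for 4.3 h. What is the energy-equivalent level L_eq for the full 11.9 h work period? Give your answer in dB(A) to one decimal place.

92.8 dB(A)

L_eq = 10·log₁₀[(1/T)·Σ tᵢ·10^(Lᵢ/10)] with T = 11.9 h.
Σ tᵢ·10^(Lᵢ/10) = 2.4·10^(85/10) + 5.2·10^(96/10) + 4.3·10^(84/10) = 2.254e+10.
L_eq = 10·log₁₀(2.254e+10/11.9) = 92.77 dB(A).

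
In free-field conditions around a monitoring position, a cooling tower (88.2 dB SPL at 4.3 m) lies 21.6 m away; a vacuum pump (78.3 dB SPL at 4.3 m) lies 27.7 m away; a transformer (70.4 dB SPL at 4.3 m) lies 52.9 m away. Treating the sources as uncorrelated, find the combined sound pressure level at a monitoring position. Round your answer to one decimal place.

74.5 dB SPL

Propagate each source to the receiver with L = L_ref − 20·log₁₀(r/r_ref), then add intensities.
cooling tower: 88.2 − 20·log₁₀(21.6/4.3) = 88.2 − 14.02 = 74.18 dB SPL.
vacuum pump: 78.3 − 20·log₁₀(27.7/4.3) = 78.3 − 16.18 = 62.12 dB SPL.
transformer: 70.4 − 20·log₁₀(52.9/4.3) = 70.4 − 21.80 = 48.60 dB SPL.
Σ 10^(L/10) = 2.789e+07 → L_total = 10·log₁₀(2.789e+07) = 74.45 dB SPL.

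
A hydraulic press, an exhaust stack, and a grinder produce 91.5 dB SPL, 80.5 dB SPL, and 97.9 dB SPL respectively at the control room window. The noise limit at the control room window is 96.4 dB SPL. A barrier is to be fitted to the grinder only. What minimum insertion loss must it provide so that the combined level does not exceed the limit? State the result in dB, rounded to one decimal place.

Everything except the grinder sums to 10^(91.5/10) + 10^(80.5/10) = 1.525e+09 in linear terms, 91.83 dB SPL.
To meet 96.4 dB SPL overall, the treated grinder may contribute at most 10^(96.4/10) − 1.525e+09 = 2.840e+09, i.e. 94.53 dB SPL.
Required insertion loss = 97.9 − 94.53 = 3.37 dB.

3.4 dB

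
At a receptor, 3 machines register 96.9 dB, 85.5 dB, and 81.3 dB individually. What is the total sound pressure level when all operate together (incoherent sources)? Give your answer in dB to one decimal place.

Incoherent sources combine by intensity addition: L_total = 10·log₁₀(Σ 10^(L_i/10)).
Σ 10^(L/10) = 10^(96.9/10) + 10^(85.5/10) + 10^(81.3/10) = 5.387e+09.
L_total = 10·log₁₀(5.387e+09) = 97.31 dB.

97.3 dB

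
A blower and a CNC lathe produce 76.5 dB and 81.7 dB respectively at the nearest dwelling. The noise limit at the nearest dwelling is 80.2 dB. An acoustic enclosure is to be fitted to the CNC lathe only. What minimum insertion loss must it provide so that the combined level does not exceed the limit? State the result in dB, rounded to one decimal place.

3.9 dB

The untreated sources together contribute 10^(76.5/10) = 4.467e+07, i.e. 76.50 dB.
The limit corresponds to 10^(80.2/10) = 1.047e+08; subtracting the fixed part leaves 6.004e+07 for the CNC lathe, i.e. 77.78 dB.
So the CNC lathe must be reduced from 81.7 to 77.78 dB: IL = 3.92 dB.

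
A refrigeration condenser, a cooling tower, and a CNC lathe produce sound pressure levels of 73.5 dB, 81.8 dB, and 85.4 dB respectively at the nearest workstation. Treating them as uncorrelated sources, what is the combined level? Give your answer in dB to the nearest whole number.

87 dB

Incoherent sources combine by intensity addition: L_total = 10·log₁₀(Σ 10^(L_i/10)).
Σ 10^(L/10) = 10^(73.5/10) + 10^(81.8/10) + 10^(85.4/10) = 5.205e+08.
L_total = 10·log₁₀(5.205e+08) = 87.16 dB.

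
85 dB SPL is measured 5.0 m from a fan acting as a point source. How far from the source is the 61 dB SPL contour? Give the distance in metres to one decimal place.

79.2 m

For a point source L₁ − L₂ = 20·log₁₀(r₂/r₁), so r₂ = r₁·10^((L₁−L₂)/20).
r₂ = 5.0·10^((85−61)/20) = 5.0·10^(24.0/20) = 79.24 m.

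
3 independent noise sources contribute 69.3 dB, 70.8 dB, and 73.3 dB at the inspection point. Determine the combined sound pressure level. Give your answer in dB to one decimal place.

For uncorrelated sources the intensities add, so convert each level to linear form, sum, and take 10·log₁₀ of the total.
Σ 10^(L/10) = 10^(69.3/10) + 10^(70.8/10) + 10^(73.3/10) = 4.191e+07.
L_total = 10·log₁₀(4.191e+07) = 76.22 dB.

76.2 dB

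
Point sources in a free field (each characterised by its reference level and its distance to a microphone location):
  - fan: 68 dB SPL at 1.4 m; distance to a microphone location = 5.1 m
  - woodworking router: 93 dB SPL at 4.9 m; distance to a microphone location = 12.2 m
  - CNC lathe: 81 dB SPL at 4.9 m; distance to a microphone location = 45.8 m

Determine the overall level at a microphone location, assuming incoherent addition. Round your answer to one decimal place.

85.1 dB SPL

Propagate each source to the receiver with L = L_ref − 20·log₁₀(r/r_ref), then add intensities.
fan: 68 − 20·log₁₀(5.1/1.4) = 68 − 11.23 = 56.77 dB SPL.
woodworking router: 93 − 20·log₁₀(12.2/4.9) = 93 − 7.92 = 85.08 dB SPL.
CNC lathe: 81 − 20·log₁₀(45.8/4.9) = 81 − 19.41 = 61.59 dB SPL.
Σ 10^(L/10) = 3.238e+08 → L_total = 10·log₁₀(3.238e+08) = 85.10 dB SPL.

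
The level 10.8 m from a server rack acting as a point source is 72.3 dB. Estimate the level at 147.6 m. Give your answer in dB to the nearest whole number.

Spherical spreading from a point source gives a 20·log₁₀(r₂/r₁) drop.
L₂ = 72.3 − 20·log₁₀(147.6/10.8) = 72.3 − 22.713 = 49.59 dB.

50 dB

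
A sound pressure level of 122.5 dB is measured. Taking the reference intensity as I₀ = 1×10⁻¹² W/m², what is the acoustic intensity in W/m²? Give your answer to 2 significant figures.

1.8 W/m²

L = 10·log₁₀(I/I₀) ⇒ I = I₀·10^(L/10) = 10⁻¹² × 10^12.25.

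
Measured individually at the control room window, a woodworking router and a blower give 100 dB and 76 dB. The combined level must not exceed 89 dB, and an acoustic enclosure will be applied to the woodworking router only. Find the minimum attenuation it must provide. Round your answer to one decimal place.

The untreated sources together contribute 10^(76/10) = 3.981e+07, i.e. 76.00 dB.
The limit corresponds to 10^(89/10) = 7.943e+08; subtracting the fixed part leaves 7.545e+08 for the woodworking router, i.e. 88.78 dB.
So the woodworking router must be reduced from 100 to 88.78 dB: IL = 11.22 dB.

11.2 dB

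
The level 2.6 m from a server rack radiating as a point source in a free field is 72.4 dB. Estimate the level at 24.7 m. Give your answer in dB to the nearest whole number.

For a point source, L₂ = L₁ − 20·log₁₀(r₂/r₁).
L₂ = 72.4 − 20·log₁₀(24.7/2.6) = 72.4 − 19.554 = 52.85 dB.

53 dB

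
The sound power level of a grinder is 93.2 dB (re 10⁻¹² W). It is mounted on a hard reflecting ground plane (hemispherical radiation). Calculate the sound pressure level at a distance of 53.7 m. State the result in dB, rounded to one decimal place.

50.6 dB

Free-field hemispherical radiation: L_p = L_w − 10·log₁₀(2π·r²), r = 53.7 m.
2π·r² = 1.812e+04 m², 10·log₁₀ of that is 42.581 dB.
L_p = 93.2 − 42.581 = 50.62 dB.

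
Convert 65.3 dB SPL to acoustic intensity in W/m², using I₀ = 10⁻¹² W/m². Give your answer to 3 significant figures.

I = I₀·10^(L/10) = 10⁻¹² × 10^(65.3/10) = 10^(-5.470).

3.39e-06 W/m²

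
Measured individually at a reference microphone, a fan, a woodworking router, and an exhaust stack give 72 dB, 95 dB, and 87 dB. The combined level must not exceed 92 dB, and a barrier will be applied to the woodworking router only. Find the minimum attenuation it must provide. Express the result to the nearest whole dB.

Everything except the woodworking router sums to 10^(72/10) + 10^(87/10) = 5.170e+08 in linear terms, 87.14 dB.
The limit corresponds to 10^(92/10) = 1.585e+09; subtracting the fixed part leaves 1.068e+09 for the woodworking router, i.e. 90.29 dB.
Required insertion loss = 95 − 90.29 = 4.71 dB.

5 dB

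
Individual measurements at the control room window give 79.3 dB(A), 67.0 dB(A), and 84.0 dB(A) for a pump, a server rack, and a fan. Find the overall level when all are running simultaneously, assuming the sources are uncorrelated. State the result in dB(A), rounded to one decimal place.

For uncorrelated sources the intensities add, so convert each level to linear form, sum, and take 10·log₁₀ of the total.
Σ 10^(L/10) = 10^(79.3/10) + 10^(67.0/10) + 10^(84.0/10) = 3.413e+08.
L_total = 10·log₁₀(3.413e+08) = 85.33 dB(A).

85.3 dB(A)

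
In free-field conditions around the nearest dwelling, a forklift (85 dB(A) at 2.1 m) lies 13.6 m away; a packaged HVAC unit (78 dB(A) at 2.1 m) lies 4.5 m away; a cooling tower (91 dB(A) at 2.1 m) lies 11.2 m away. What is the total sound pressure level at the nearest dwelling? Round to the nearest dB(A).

78 dB(A)

First find each source's level at the receiver (point-source: −20·log₁₀(r/r_ref)), then combine on an intensity basis.
forklift: 85 − 20·log₁₀(13.6/2.1) = 85 − 16.23 = 68.77 dB(A).
packaged HVAC unit: 78 − 20·log₁₀(4.5/2.1) = 78 − 6.62 = 71.38 dB(A).
cooling tower: 91 − 20·log₁₀(11.2/2.1) = 91 − 14.54 = 76.46 dB(A).
Σ 10^(L/10) = 6.554e+07 → L_total = 10·log₁₀(6.554e+07) = 78.17 dB(A).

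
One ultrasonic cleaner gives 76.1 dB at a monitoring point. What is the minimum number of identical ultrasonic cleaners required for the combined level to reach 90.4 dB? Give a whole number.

N identical sources give L₁ + 10·log₁₀ N, so require 10·log₁₀ N ≥ 90.4 − 76.1 = 14.3 dB.
N ≥ 10^(14.3/10) = 26.915, so N = 27.

27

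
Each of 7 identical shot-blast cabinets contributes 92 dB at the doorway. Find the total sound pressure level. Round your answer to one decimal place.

100.5 dB

With 7 equal, uncorrelated contributions the intensity is 7× that of one unit, giving a rise of 10·log₁₀ 7.
L_total = 92 + 10·log₁₀(7) = 92 + 8.451 = 100.45 dB.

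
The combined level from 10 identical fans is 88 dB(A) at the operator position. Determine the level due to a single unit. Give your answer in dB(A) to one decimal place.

78.0 dB(A)

Dividing the total intensity by 10 lowers the level by 10·log₁₀ 10 = 10.000 dB: L₁ = 88 − 10.000.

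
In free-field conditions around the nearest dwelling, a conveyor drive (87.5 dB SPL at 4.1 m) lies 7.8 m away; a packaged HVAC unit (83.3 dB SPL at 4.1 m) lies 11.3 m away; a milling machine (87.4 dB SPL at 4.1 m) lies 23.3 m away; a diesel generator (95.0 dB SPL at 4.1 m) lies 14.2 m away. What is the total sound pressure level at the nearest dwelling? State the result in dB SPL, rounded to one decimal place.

86.7 dB SPL

Apply inverse-square spreading to bring every level to the receiver, then sum 10^(L/10).
conveyor drive: 87.5 − 20·log₁₀(7.8/4.1) = 87.5 − 5.59 = 81.91 dB SPL.
packaged HVAC unit: 83.3 − 20·log₁₀(11.3/4.1) = 83.3 − 8.81 = 74.49 dB SPL.
milling machine: 87.4 − 20·log₁₀(23.3/4.1) = 87.4 − 15.09 = 72.31 dB SPL.
diesel generator: 95.0 − 20·log₁₀(14.2/4.1) = 95.0 − 10.79 = 84.21 dB SPL.
Σ 10^(L/10) = 4.642e+08 → L_total = 10·log₁₀(4.642e+08) = 86.67 dB SPL.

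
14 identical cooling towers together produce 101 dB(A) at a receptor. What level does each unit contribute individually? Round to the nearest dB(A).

90 dB(A)

Dividing the total intensity by 14 lowers the level by 10·log₁₀ 14 = 11.461 dB: L₁ = 101 − 11.461.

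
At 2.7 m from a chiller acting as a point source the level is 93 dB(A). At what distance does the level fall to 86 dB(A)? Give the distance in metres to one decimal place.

Point-source spreading drops the level by 20·log₁₀(r₂/r₁); inverting, r₂/r₁ = 10^(ΔL/20).
r₂ = 2.7·10^((93−86)/20) = 2.7·10^(7.0/20) = 6.04 m.

6.0 m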